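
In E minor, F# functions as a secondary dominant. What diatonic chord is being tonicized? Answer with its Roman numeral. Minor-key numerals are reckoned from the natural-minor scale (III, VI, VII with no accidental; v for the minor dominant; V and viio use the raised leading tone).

V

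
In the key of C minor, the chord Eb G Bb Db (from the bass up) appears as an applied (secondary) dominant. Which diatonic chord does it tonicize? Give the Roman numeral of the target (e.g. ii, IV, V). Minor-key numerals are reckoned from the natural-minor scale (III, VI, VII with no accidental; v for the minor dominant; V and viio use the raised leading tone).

VI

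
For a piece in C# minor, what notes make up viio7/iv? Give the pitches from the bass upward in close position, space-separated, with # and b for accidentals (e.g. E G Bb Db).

E# G# B D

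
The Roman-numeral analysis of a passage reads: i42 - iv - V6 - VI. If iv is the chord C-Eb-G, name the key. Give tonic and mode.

iv is given as C-Eb-G — a minor triad with root C.
If C is scale degree 4 and the mode makes that degree carry a minor triad, the tonic is G and the mode is minor.

G minor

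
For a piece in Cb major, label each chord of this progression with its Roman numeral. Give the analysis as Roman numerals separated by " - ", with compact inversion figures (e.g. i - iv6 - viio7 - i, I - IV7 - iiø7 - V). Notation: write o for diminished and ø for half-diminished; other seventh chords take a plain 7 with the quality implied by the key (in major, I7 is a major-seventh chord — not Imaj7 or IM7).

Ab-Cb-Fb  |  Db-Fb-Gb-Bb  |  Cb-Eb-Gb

Ab-Cb-Fb has root Fb, degree 4 in Cb major, so IV6.
Db-Fb-Gb-Bb: dominant seventh chord on Gb = scale degree 5 → V43.
Cb-Eb-Gb: root Cb is the tonic; major triad there is I.

IV6 - V43 - I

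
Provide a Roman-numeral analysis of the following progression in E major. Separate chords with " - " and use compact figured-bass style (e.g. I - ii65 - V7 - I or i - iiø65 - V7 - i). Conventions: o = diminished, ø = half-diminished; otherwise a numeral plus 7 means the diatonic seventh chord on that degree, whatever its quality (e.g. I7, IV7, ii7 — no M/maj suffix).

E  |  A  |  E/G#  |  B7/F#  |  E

I - IV - I6 - V43 - I

E: root E is the tonic; major triad there is I.
A: root A is the subdominant; major triad there is IV.
E/G#: root E is the tonic; major triad there is I6.
B7/F# has root B, degree 5 in E major, so V43.
E: major triad on E = scale degree 1 → I.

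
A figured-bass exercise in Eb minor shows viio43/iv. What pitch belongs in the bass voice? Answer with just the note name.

The applied chord viio43/iv is rooted on G: G-Bb-Db-Fb.
The figure 43 means second inversion — the fifth is in the bass.

Db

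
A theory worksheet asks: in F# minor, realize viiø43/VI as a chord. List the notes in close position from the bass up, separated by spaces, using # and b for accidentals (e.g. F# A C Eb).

The slash marks an applied leading-tone chord: viio of VI. In F# minor, VI is D, so the leading tone to it is C#, a half step below.
Building a half-diminished seventh chord on C# gives C#-E-G-B.
With the 43 figure the chord is in second inversion; from the bass G upward in close position it reads G-B-C#-E.

G B C# E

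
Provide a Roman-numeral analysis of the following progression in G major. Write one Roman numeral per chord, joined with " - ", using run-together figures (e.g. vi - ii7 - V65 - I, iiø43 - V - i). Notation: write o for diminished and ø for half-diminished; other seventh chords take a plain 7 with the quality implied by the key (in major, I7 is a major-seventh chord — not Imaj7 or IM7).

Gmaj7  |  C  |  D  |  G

I7 - IV - V - I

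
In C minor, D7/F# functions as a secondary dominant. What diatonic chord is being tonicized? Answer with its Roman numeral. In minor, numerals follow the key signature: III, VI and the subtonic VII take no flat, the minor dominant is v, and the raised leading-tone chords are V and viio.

The chord is a dominant seventh chord on D.
A dominant resolves down a perfect fifth: D → G. In C minor, G is scale degree 5, i.e. V.

V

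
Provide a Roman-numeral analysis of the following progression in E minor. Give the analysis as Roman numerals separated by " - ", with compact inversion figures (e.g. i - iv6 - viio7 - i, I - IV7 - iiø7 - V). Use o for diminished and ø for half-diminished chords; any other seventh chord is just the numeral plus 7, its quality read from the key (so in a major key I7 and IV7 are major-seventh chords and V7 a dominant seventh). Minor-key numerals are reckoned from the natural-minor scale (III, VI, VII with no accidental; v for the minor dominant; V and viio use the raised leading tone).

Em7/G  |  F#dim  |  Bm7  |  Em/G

Em7/G has root E, degree 1 in E minor, so i65.
F#dim: root F# is the supertonic; diminished triad there is iio.
Bm7: root B is the dominant; minor seventh chord there is v7.
Em/G: minor triad on E = scale degree 1 → i6.

i65 - iio - v7 - i6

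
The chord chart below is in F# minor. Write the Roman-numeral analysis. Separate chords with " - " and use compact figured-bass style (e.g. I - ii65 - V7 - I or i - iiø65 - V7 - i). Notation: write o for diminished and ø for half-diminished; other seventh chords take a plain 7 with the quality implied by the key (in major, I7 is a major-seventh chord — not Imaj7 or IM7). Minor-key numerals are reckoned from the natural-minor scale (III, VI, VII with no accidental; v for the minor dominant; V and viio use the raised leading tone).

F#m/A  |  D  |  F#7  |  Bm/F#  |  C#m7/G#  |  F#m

i6 - VI - V7/iv - iv64 - v43 - i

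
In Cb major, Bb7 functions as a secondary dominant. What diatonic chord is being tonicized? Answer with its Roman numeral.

The chord is a dominant seventh chord on Bb.
A dominant resolves down a perfect fifth: Bb → Eb. In Cb major, Eb is scale degree 3, i.e. iii.

iii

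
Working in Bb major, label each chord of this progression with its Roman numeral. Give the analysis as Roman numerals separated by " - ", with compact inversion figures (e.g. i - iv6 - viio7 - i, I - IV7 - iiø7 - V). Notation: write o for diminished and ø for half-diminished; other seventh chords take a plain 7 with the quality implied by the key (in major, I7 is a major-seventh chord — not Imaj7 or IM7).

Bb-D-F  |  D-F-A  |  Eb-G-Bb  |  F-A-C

I - iii - IV - V

Bb-D-F has root Bb, degree 1 in Bb major, so I.
D-F-A: minor triad on D = scale degree 3 → iii.
Eb-G-Bb: major triad on Eb = scale degree 4 → IV.
F-A-C: major triad on F = scale degree 5 → V.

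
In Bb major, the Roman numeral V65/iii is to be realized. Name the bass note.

C#

The applied chord V65/iii is rooted on A: A-C#-E-G.
The figure 65 means first inversion — the third is in the bass.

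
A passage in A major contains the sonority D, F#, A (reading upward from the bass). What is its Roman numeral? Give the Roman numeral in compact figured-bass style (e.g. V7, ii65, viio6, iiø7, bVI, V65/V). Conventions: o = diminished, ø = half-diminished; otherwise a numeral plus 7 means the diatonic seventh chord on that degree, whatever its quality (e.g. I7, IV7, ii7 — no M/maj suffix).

IV

Stacked in thirds the chord is D-F#-A: a major triad on D.
In A major, D is the subdominant; the diatonic major triad there is IV.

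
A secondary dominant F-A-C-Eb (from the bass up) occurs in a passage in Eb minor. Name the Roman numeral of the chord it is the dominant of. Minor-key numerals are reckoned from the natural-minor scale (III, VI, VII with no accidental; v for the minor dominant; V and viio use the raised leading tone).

V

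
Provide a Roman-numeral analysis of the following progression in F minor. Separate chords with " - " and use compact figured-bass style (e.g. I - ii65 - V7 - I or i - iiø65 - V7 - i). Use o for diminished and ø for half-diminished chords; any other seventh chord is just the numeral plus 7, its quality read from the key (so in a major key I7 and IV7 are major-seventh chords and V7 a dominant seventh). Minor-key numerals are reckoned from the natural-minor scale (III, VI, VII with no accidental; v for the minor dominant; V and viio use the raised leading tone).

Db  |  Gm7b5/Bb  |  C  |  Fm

VI - iiø65 - V - i

Db: major triad on Db = scale degree 6 → VI.
Gm7b5/Bb: root G is the supertonic; half-diminished seventh chord there is iiø65.
C has root C, degree 5 in F minor, so V.
Fm has root F, degree 1 in F minor, so i.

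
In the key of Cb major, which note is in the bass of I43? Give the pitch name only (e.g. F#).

Gb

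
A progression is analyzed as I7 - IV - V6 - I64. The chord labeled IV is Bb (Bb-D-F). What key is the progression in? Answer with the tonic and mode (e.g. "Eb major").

The chord Bb is a major triad rooted on Bb; its label is IV.
Counting down 3 scale steps from Bb places the tonic on F; a major triad on degree 4 is diatonic only in major.

F major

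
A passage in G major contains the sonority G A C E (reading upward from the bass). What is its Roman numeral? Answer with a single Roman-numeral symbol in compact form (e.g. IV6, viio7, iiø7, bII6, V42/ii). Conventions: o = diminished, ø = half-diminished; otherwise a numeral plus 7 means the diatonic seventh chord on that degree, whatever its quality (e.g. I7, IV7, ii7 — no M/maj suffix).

ii42

Stacked in thirds the chord is A-C-E-G: a minor seventh chord on A.
In G major, A is the supertonic; the diatonic minor seventh chord there is ii7.
With G in the bass the chord is in third inversion, so the figured bass is 42.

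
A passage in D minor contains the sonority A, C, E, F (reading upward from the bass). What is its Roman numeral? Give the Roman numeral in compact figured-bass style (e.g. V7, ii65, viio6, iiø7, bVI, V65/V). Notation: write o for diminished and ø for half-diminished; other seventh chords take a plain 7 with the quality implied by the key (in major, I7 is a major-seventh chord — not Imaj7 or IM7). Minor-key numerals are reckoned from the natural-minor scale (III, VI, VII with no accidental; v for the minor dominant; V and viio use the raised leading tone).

Stacked in thirds the chord is F-A-C-E: a major seventh chord on F.
F is scale degree 3 in D minor, and a major seventh chord on that degree is written III7.
With A in the bass the chord is in first inversion, so the figured bass is 65.

III65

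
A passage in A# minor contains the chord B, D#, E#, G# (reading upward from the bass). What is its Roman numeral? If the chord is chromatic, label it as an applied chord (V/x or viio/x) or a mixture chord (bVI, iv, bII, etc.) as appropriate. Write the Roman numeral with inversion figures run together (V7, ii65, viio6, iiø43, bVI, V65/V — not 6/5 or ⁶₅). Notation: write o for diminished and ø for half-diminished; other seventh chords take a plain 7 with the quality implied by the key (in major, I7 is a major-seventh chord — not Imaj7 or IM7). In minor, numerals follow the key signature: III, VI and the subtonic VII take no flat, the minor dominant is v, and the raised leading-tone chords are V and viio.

viiø43/VI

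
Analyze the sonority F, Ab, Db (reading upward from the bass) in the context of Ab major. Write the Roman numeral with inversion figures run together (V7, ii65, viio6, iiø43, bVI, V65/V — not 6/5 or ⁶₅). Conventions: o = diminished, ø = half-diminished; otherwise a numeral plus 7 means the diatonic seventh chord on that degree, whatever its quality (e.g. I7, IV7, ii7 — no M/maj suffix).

The pitches Db-F-Ab form a major triad rooted on Db.
Db is scale degree 4 in Ab major, and a major triad on that degree is written IV.
With F in the bass the chord is in first inversion, so the figured bass is 6.

IV6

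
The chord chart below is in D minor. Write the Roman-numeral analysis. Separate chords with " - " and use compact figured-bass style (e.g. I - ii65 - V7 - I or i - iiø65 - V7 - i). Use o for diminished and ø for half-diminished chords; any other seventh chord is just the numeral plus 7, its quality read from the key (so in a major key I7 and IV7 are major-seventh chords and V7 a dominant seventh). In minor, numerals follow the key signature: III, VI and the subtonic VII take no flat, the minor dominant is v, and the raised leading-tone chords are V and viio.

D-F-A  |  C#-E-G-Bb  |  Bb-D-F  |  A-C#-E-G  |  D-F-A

D-F-A has root D, degree 1 in D minor, so i.
C#-E-G-Bb has root C#, degree 7 in D minor, so viio7.
Bb-D-F has root Bb, degree 6 in D minor, so VI.
A-C#-E-G: root A is the dominant; dominant seventh chord there is V7.
D-F-A: minor triad on D = scale degree 1 → i.

i - viio7 - VI - V7 - i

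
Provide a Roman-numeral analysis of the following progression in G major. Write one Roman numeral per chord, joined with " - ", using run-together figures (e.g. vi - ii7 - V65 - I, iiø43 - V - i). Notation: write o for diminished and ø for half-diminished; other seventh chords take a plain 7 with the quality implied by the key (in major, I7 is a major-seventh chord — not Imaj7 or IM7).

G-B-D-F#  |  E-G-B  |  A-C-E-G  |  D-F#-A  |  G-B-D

I7 - vi - ii7 - V - I

G-B-D-F#: major seventh chord on G = scale degree 1 → I7.
E-G-B: root E is the submediant; minor triad there is vi.
A-C-E-G: root A is the supertonic; minor seventh chord there is ii7.
D-F#-A: root D is the dominant; major triad there is V.
G-B-D: major triad on G = scale degree 1 → I.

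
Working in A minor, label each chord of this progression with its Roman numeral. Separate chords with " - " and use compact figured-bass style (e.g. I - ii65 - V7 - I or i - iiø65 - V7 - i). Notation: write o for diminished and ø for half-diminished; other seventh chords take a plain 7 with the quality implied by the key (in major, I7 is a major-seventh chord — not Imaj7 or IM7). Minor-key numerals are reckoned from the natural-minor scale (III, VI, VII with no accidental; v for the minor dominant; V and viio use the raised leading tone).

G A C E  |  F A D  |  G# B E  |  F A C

G-A-C-E has root A, degree 1 in A minor, so i42.
F-A-D: minor triad on D = scale degree 4 → iv6.
G#-B-E has root E, degree 5 in A minor, so V6.
F-A-C has root F, degree 6 in A minor, so VI.

i42 - iv6 - V6 - VI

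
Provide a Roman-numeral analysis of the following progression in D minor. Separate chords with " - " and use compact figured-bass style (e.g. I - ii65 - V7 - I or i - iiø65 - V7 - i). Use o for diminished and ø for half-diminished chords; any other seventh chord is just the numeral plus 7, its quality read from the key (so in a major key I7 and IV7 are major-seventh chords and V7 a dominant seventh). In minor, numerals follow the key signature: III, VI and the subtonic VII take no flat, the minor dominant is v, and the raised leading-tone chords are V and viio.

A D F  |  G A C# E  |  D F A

i64 - V42 - i

A-D-F: root D is the tonic; minor triad there is i64.
G-A-C#-E: root A is the dominant; dominant seventh chord there is V42.
D-F-A: minor triad on D = scale degree 1 → i.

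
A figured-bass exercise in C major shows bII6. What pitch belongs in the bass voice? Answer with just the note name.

bII in C major has root Db; the chord is Db-F-Ab.
The figure 6 means first inversion — the third is in the bass.

F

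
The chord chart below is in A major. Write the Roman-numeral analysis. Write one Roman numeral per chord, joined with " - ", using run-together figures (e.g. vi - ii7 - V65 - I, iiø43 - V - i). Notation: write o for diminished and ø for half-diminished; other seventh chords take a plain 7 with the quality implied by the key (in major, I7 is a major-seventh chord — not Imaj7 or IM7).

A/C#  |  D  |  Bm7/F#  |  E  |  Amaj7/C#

A/C# has root A, degree 1 in A major, so I6.
D has root D, degree 4 in A major, so IV.
Bm7/F# has root B, degree 2 in A major, so ii43.
E: root E is the dominant; major triad there is V.
Amaj7/C#: root A is the tonic; major seventh chord there is I65.

I6 - IV - ii43 - V - I65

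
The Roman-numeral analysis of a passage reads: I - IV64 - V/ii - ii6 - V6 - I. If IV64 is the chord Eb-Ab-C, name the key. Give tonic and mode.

The anchor chord is a major triad on Ab, labeled IV64.
IV64 on Ab implies Ab is the subdominant; that puts the tonic at Eb, and the uppercase numeral fits major mode.

Eb major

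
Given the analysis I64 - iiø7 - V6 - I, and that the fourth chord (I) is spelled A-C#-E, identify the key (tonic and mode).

I is given as A-C#-E — a major triad with root A.
If A is scale degree 1 and the mode makes that degree carry a major triad, the tonic is A and the mode is major.

A major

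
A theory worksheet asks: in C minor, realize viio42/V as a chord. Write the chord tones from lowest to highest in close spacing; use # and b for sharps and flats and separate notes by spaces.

Eb F# A C

The slash marks an applied leading-tone chord: viio of V. In C minor, V is G, so the leading tone to it is F#, a half step below.
Building a fully diminished seventh chord on F# gives F#-A-C-Eb.
With the 42 figure the chord is in third inversion; from the bass Eb upward in close position it reads Eb-F#-A-C.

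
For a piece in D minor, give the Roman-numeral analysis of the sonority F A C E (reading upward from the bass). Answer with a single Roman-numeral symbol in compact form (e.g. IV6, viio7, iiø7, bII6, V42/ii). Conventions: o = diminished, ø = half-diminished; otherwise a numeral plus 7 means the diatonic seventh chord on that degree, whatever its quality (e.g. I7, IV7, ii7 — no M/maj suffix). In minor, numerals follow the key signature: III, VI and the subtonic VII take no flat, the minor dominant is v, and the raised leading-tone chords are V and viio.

III7

Stacked in thirds the chord is F-A-C-E: a major seventh chord on F.
In D minor, F is the mediant; the diatonic major seventh chord there is III7.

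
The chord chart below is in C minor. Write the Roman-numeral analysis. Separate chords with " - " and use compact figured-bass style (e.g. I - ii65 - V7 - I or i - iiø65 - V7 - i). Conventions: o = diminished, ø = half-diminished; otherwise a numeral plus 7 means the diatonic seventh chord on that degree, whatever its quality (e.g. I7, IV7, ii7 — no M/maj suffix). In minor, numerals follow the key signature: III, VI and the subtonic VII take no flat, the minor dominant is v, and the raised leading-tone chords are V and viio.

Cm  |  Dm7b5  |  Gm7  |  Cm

i - iiø7 - v7 - i

Cm has root C, degree 1 in C minor, so i.
Dm7b5: root D is the supertonic; half-diminished seventh chord there is iiø7.
Gm7 has root G, degree 5 in C minor, so v7.
Cm: root C is the tonic; minor triad there is i.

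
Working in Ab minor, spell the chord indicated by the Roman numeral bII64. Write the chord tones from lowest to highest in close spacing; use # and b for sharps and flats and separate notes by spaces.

Scale degree 2 in Ab minor is Bb; lowering it a half step gives Bbb. bII64 is the Neapolitan chord — a major triad on the lowered second degree.
So the chord is Bbb-Db-Fb, a major triad.
With the 64 figure the chord is in second inversion; from the bass Fb upward in close position it reads Fb-Bbb-Db.

Fb Bbb Db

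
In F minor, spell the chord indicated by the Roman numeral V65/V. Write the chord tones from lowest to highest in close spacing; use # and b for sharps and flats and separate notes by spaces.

B D F G

The slash means an applied dominant: we want the dominant of V. In F minor, V is C major, and its dominant is built on G.
Building a dominant seventh chord on G gives G-B-D-F.
The figured bass 65 indicates first inversion, placing the third (B) in the bass: B-D-F-G.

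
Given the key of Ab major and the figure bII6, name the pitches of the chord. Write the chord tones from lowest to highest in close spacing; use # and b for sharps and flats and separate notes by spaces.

Db Fb Bbb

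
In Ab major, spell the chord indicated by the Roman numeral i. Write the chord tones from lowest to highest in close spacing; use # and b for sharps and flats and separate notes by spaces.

Scale degree 1 in Ab major is Ab; here the chord built on it is altered to a minor triad. i is the minor tonic, borrowed from the parallel minor.
So the chord is Ab-Cb-Eb.

Ab Cb Eb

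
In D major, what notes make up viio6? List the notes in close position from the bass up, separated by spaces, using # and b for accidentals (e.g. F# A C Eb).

E G C#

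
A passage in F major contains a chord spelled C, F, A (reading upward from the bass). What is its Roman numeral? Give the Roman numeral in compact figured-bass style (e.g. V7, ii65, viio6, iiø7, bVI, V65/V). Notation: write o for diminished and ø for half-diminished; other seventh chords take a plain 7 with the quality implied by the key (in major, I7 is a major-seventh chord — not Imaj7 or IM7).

I64

Stacked in thirds the chord is F-A-C: a major triad on F.
In F major, F is the tonic; the diatonic major triad there is I.
With C in the bass the chord is in second inversion, so the figured bass is 64.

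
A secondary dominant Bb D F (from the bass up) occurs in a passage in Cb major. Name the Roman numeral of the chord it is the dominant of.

The chord is a major triad on Bb.
A dominant resolves down a perfect fifth: Bb → Eb. In Cb major, Eb is scale degree 3, i.e. iii.

iii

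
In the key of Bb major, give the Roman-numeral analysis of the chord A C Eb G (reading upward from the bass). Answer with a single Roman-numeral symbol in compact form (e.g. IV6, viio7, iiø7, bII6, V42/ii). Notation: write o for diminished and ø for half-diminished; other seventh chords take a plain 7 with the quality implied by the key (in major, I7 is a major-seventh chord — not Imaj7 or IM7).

Stacked in thirds the chord is A-C-Eb-G: a half-diminished seventh chord on A.
In Bb major, A is the leading tone; the diatonic half-diminished seventh chord there is viiø7.

viiø7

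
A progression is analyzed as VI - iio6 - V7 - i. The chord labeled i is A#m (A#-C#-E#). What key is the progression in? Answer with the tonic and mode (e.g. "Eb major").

The anchor chord is a minor triad on A#, labeled i.
If A# is scale degree 1 and the mode makes that degree carry a minor triad, the tonic is A# and the mode is minor.

A# minor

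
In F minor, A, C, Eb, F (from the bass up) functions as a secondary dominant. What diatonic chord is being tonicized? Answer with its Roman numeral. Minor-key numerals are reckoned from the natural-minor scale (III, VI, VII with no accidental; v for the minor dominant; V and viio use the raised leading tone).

The chord is a dominant seventh chord on F.
A dominant resolves down a perfect fifth: F → Bb. In F minor, Bb is scale degree 4, i.e. iv.

iv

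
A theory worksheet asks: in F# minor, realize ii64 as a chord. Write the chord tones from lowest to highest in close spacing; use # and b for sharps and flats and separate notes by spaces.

ii64 is the minor supertonic, borrowed from the parallel major (the Dorian ii). In F# minor that root is G#.
So the chord is G#-B-D#.
The figured bass 64 indicates second inversion, placing the fifth (D#) in the bass: D#-G#-B.

D# G# B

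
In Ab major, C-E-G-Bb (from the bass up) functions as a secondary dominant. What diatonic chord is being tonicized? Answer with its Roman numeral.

The chord is a dominant seventh chord on C.
A dominant resolves down a perfect fifth: C → F. In Ab major, F is scale degree 6, i.e. vi.

vi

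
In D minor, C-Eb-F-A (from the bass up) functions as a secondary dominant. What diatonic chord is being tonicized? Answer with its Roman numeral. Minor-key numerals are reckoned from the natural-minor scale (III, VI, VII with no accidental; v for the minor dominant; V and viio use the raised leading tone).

The chord is a dominant seventh chord on F.
A dominant resolves down a perfect fifth: F → Bb. In D minor, Bb is scale degree 6, i.e. VI.

VI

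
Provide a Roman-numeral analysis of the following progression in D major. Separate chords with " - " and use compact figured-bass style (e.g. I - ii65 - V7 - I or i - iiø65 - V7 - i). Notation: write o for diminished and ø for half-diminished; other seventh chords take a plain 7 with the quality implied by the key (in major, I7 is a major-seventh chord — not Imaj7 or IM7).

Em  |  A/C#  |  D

ii - V6 - I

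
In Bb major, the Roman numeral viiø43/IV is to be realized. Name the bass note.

The applied chord viiø43/IV is rooted on D: D-F-Ab-C.
The figure 43 means second inversion — the fifth is in the bass.

Ab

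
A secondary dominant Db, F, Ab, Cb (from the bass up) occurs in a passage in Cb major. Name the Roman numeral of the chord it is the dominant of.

The chord is a dominant seventh chord on Db.
A dominant resolves down a perfect fifth: Db → Gb. In Cb major, Gb is scale degree 5, i.e. V.

V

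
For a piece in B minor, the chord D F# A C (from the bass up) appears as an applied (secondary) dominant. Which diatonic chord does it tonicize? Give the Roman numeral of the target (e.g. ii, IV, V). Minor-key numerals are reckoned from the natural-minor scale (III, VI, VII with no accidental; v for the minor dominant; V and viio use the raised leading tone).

The chord is a dominant seventh chord on D.
A dominant resolves down a perfect fifth: D → G. In B minor, G is scale degree 6, i.e. VI.

VI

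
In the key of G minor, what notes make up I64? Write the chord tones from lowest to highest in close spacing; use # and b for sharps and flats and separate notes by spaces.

D G B

Scale degree 1 in G minor is G; here the chord built on it is altered to a major triad. I64 is the major tonic (Picardy third), borrowed from the parallel major.
So the chord is G-B-D.
The figured bass 64 indicates second inversion, placing the fifth (D) in the bass: D-G-B.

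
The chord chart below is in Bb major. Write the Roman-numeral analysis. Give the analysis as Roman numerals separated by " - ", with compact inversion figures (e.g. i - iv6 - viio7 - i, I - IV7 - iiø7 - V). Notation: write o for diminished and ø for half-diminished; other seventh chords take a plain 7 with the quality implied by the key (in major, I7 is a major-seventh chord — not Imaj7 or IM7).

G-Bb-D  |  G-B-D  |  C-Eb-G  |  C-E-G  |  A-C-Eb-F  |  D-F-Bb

vi - V/ii - ii - V/V - V65 - I6

G-Bb-D: root G is the submediant; minor triad there is vi.
G-B-D: a major triad on G, the applied dominant of ii → V/ii.
C-Eb-G: root C is the supertonic; minor triad there is ii.
C-E-G: a major triad on C, the applied dominant of V → V/V.
A-C-Eb-F: dominant seventh chord on F = scale degree 5 → V65.
D-F-Bb: root Bb is the tonic; major triad there is I6.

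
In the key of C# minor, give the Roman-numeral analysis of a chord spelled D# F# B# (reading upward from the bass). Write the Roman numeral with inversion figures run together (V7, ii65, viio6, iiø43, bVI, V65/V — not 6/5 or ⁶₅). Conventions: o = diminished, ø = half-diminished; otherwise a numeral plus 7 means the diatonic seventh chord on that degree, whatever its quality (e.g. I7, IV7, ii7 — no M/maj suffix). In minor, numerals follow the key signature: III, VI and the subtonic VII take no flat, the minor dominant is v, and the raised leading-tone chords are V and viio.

viio6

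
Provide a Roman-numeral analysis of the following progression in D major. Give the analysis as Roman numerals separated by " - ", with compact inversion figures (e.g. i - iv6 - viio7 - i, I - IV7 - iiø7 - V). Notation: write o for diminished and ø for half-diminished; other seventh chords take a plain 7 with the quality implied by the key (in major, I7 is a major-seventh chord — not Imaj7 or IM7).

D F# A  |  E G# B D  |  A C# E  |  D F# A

I - V7/V - V - I

D-F#-A: root D is the tonic; major triad there is I.
E-G#-B-D: chromatic; E is V of V, so V7/V.
A-C#-E: major triad on A = scale degree 5 → V.
D-F#-A: major triad on D = scale degree 1 → I.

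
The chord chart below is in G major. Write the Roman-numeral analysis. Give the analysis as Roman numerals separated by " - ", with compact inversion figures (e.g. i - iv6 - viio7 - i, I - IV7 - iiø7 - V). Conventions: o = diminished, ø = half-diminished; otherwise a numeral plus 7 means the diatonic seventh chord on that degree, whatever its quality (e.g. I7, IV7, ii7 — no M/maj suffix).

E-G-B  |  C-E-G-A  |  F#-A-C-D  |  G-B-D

E-G-B: minor triad on E = scale degree 6 → vi.
C-E-G-A has root A, degree 2 in G major, so ii65.
F#-A-C-D: dominant seventh chord on D = scale degree 5 → V65.
G-B-D: root G is the tonic; major triad there is I.

vi - ii65 - V65 - I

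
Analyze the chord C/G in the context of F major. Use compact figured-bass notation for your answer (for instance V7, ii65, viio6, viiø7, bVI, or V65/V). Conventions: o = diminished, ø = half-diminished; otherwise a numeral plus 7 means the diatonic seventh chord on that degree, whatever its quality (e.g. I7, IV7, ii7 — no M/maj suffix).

V64

The pitches C-E-G form a major triad rooted on C.
C is scale degree 5 in F major, and a major triad on that degree is written V.
With G in the bass the chord is in second inversion, so the figured bass is 64.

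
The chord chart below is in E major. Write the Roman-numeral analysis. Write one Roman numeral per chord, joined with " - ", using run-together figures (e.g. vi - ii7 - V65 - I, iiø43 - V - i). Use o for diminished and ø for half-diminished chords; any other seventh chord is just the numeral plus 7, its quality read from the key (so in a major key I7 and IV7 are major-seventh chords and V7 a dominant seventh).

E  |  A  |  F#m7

E: root E is the tonic; major triad there is I.
A: root A is the subdominant; major triad there is IV.
F#m7: root F# is the supertonic; minor seventh chord there is ii7.

I - IV - ii7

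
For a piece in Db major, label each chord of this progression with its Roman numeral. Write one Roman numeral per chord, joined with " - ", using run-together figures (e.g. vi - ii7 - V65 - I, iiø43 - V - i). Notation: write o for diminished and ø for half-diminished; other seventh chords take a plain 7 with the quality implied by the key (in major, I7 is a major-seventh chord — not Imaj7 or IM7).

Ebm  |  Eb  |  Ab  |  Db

ii - V/V - V - I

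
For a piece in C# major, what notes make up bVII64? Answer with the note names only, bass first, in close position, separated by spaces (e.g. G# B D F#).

F# B D#

Scale degree 7 in C# major is B#; lowering it a half step gives B. bVII64 is a major triad on the lowered seventh degree (the subtonic), borrowed from the parallel minor.
So the chord is B-D#-F#, a major triad.
The figured bass 64 indicates second inversion, placing the fifth (F#) in the bass: F#-B-D#.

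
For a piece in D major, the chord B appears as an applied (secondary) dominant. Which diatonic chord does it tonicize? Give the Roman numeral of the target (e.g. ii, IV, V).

The chord is a major triad on B.
A dominant resolves down a perfect fifth: B → E. In D major, E is scale degree 2, i.e. ii.

ii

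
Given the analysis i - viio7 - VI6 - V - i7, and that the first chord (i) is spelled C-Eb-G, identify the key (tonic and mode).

The anchor chord is a minor triad on C, labeled i.
If C is scale degree 1 and the mode makes that degree carry a minor triad, the tonic is C and the mode is minor.

C minor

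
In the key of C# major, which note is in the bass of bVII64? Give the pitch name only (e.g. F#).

bVII in C# major has root B; the chord is B-D#-F#.
The figure 64 means second inversion — the fifth is in the bass.

F#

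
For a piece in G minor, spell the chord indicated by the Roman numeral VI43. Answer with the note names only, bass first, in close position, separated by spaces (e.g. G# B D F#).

Bb D Eb G

The numeral's case and figure indicate a major seventh chord. In G minor its root, scale degree 6, is Eb.
Stacking thirds from Eb gives Eb-G-Bb-D.
With the 43 figure the chord is in second inversion; from the bass Bb upward in close position it reads Bb-D-Eb-G.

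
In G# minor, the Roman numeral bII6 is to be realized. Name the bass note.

bII in G# minor has root A; the chord is A-C#-E.
The figure 6 means first inversion — the third is in the bass.

C#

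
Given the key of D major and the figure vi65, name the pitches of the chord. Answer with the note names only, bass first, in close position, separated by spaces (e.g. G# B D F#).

D F# A B

The numeral's case and figure indicate a minor seventh chord. In D major its root, the sixth degree, is B.
Stacking thirds from B gives B-D-F#-A.
With the 65 figure the chord is in first inversion; from the bass D upward in close position it reads D-F#-A-B.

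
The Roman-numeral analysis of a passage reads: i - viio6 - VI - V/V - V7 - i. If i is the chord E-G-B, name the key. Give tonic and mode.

E minor

i is given as E-G-B — a minor triad with root E.
If E is scale degree 1 and the mode makes that degree carry a minor triad, the tonic is E and the mode is minor.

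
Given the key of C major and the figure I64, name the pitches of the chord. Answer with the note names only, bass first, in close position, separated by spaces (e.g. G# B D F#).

G C E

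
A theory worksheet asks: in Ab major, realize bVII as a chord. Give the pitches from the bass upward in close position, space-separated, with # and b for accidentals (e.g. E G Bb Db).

Scale degree 7 in Ab major is G; lowering it a half step gives Gb. bVII is a major triad on the lowered seventh degree (the subtonic), borrowed from the parallel minor.
So the chord is Gb-Bb-Db, a major triad.

Gb Bb Db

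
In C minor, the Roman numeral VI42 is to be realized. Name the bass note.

G

VI in C minor has root Ab; the chord is Ab-C-Eb-G.
The figure 42 means third inversion — the seventh is in the bass.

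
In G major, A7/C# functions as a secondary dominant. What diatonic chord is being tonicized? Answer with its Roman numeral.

V

The chord is a dominant seventh chord on A.
A dominant resolves down a perfect fifth: A → D. In G major, D is scale degree 5, i.e. V.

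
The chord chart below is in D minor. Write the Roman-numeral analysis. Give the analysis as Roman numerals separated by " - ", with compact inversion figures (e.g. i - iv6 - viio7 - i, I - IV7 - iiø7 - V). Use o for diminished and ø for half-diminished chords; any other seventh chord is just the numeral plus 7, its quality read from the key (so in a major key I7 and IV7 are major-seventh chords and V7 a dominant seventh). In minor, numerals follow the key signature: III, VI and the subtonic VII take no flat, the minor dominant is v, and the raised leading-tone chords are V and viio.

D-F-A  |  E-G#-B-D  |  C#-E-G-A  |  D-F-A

D-F-A has root D, degree 1 in D minor, so i.
E-G#-B-D: chromatic; E is V of V, so V7/V.
C#-E-G-A has root A, degree 5 in D minor, so V65.
D-F-A has root D, degree 1 in D minor, so i.

i - V7/V - V65 - i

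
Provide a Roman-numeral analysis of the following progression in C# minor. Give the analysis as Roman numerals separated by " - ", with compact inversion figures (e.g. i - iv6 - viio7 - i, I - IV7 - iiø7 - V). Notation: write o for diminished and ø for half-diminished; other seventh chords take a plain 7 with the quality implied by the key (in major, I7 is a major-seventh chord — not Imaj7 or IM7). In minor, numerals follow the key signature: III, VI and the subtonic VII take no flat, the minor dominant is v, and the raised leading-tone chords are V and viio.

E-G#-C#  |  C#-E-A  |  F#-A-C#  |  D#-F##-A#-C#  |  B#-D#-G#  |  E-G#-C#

i6 - VI6 - iv - V7/V - V6 - i6

E-G#-C# has root C#, degree 1 in C# minor, so i6.
C#-E-A has root A, degree 6 in C# minor, so VI6.
F#-A-C# has root F#, degree 4 in C# minor, so iv.
D#-F##-A#-C#: chromatic; D# is V of V, so V7/V.
B#-D#-G# has root G#, degree 5 in C# minor, so V6.
E-G#-C# has root C#, degree 1 in C# minor, so i6.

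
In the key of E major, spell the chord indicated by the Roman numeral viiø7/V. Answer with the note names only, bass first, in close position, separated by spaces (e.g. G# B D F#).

The slash marks an applied leading-tone chord: viio of V. In E major, V is B, so the leading tone to it is A#, a half step below.
Building a half-diminished seventh chord on A# gives A#-C#-E-G#.

A# C# E G#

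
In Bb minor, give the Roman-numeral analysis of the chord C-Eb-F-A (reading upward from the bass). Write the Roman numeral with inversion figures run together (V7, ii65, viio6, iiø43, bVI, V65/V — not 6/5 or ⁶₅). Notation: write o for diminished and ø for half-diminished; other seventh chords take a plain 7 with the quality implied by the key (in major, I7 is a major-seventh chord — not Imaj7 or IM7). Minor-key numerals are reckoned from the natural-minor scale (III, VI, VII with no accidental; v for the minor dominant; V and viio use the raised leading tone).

V43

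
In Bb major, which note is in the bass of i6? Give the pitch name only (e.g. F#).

Db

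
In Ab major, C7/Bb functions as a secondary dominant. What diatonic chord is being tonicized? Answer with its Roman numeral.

The chord is a dominant seventh chord on C.
A dominant resolves down a perfect fifth: C → F. In Ab major, F is scale degree 6, i.e. vi.

vi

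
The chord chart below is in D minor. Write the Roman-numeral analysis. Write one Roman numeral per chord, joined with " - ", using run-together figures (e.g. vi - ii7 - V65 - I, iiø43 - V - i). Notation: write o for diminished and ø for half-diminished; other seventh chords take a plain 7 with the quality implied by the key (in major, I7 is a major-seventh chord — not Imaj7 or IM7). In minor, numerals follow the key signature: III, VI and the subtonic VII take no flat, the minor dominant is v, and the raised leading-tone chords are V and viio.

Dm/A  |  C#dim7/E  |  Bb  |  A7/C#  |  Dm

i64 - viio65 - VI - V65 - i

Dm/A has root D, degree 1 in D minor, so i64.
C#dim7/E has root C#, degree 7 in D minor, so viio65.
Bb: root Bb is the submediant; major triad there is VI.
A7/C# has root A, degree 5 in D minor, so V65.
Dm: minor triad on D = scale degree 1 → i.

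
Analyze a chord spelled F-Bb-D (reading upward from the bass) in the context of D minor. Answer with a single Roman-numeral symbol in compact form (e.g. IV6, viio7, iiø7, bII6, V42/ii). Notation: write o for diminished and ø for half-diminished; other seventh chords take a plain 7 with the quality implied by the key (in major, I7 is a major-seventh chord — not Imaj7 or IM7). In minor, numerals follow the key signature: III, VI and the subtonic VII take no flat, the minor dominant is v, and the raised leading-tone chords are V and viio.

VI64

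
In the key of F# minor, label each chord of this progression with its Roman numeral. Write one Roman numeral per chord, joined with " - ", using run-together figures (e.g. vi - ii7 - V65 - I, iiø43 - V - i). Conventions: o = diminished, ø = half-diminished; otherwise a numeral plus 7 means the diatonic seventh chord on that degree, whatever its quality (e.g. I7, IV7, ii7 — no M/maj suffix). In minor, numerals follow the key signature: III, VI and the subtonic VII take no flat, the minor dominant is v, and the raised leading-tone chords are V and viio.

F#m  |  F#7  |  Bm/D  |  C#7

F#m has root F#, degree 1 in F# minor, so i.
F#7: a dominant seventh chord on F#, the applied dominant of iv → V7/iv.
Bm/D: minor triad on B = scale degree 4 → iv6.
C#7: dominant seventh chord on C# = scale degree 5 → V7.

i - V7/iv - iv6 - V7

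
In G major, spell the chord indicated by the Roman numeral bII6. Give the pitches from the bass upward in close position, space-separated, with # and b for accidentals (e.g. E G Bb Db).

C Eb Ab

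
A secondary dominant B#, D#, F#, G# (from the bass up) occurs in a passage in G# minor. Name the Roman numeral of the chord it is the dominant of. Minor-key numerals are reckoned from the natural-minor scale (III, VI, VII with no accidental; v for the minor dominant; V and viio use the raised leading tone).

iv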